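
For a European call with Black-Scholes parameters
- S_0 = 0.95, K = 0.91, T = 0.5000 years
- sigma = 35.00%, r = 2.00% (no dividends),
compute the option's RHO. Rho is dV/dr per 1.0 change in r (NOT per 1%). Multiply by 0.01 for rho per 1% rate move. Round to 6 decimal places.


Answer: Rho = 0.241474

Derivation:
d1 = 0.3379662725; d2 = 0.0904788991
phi(d1) = 0.3767968358; exp(-qT) = 1.0000000000; exp(-rT) = 0.9900498337
N(d2) = 0.5360466694
Rho = K*T*exp(-rT)*N(d2) = 0.9100 * 0.5000 * 0.9900498337 * 0.5360466694 = 0.241474


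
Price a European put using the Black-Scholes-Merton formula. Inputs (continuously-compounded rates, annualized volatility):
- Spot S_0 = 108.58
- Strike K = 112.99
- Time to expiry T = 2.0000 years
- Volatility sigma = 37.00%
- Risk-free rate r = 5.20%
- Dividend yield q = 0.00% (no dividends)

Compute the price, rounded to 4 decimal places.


Answer: Price = 18.4976

Derivation:
d1 = (ln(S/K) + (r - q + 0.5*sigma^2) * T) / (sigma * sqrt(T)) = 0.38429898
d2 = d1 - sigma * sqrt(T) = -0.13896003
exp(-rT) = 0.90122530; exp(-qT) = 1.00000000
P = K * exp(-rT) * N(-d2) - S_0 * exp(-qT) * N(-d1)
N(-d1) = 0.35037843; N(-d2) = 0.55525913
P = 112.9900 * 0.90122530 * 0.55525913 - 108.5800 * 1.00000000 * 0.35037843 = 18.4976


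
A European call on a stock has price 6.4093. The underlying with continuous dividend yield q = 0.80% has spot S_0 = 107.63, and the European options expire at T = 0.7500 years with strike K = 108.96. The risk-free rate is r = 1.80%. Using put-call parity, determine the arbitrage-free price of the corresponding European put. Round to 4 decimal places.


Put-call parity: C - P = S_0 * exp(-qT) - K * exp(-rT).
S_0 * exp(-qT) = 107.6300 * 0.99401796 = 106.98615347
K * exp(-rT) = 108.9600 * 0.98659072 = 107.49892445
P = C - S*exp(-qT) + K*exp(-rT)
P = 6.4093 - 106.98615347 + 107.49892445 = 6.9221

Answer: Put price = 6.9221


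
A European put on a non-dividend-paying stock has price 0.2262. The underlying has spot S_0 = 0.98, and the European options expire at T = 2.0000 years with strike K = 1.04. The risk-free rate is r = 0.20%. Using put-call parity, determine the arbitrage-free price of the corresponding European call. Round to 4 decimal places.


Answer: Call price = 0.1704

Derivation:
Put-call parity: C - P = S_0 * exp(-qT) - K * exp(-rT).
S_0 * exp(-qT) = 0.9800 * 1.00000000 = 0.98000000
K * exp(-rT) = 1.0400 * 0.99600799 = 1.03584831
C = P + S*exp(-qT) - K*exp(-rT)
C = 0.2262 + 0.98000000 - 1.03584831 = 0.1704


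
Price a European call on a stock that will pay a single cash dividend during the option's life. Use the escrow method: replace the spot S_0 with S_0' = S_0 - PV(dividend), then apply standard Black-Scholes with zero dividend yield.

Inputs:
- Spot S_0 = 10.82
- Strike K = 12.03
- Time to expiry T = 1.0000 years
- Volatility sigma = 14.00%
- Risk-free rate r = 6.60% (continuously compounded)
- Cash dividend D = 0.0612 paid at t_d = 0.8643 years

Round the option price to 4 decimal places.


Answer: Price = 0.3967

Derivation:
PV(D) = D * exp(-r * t_d) = 0.0612 * 0.94455270 = 0.05780663
S_0' = S_0 - PV(D) = 10.8200 - 0.05780663 = 10.76219337
d1 = (ln(S_0'/K) + (r + sigma^2/2)*T) / (sigma*sqrt(T)) = -0.25402965
d2 = d1 - sigma*sqrt(T) = -0.39402965
exp(-rT) = 0.93613086
N(d1) = 0.39973633; N(d2) = 0.34677958
C = S_0' * N(d1) - K * exp(-rT) * N(d2) = 10.76219337 * 0.39973633 - 12.0300 * 0.93613086 * 0.34677958 = 0.3967


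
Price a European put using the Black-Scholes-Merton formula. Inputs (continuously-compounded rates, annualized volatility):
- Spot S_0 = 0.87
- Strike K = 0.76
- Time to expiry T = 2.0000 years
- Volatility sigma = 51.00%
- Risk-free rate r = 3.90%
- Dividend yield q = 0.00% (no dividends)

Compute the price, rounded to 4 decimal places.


d1 = (ln(S/K) + (r - q + 0.5*sigma^2) * T) / (sigma * sqrt(T)) = 0.65618785
d2 = d1 - sigma * sqrt(T) = -0.06506106
exp(-rT) = 0.92496443; exp(-qT) = 1.00000000
P = K * exp(-rT) * N(-d2) - S_0 * exp(-qT) * N(-d1)
N(-d1) = 0.25585163; N(-d2) = 0.52593731
P = 0.7600 * 0.92496443 * 0.52593731 - 0.8700 * 1.00000000 * 0.25585163 = 0.1471

Answer: Price = 0.1471


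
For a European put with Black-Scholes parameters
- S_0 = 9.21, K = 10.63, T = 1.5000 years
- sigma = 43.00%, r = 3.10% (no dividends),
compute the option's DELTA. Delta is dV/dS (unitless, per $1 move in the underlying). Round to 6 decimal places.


d1 = 0.0793419310; d2 = -0.4472983637
phi(d1) = 0.3976885554; exp(-qT) = 1.0000000000; exp(-rT) = 0.9545645606
N(-d1) = 0.4683803277
Delta = -exp(-qT) * N(-d1) = -1.0000000000 * 0.4683803277 = -0.468380

Answer: Delta = -0.468380


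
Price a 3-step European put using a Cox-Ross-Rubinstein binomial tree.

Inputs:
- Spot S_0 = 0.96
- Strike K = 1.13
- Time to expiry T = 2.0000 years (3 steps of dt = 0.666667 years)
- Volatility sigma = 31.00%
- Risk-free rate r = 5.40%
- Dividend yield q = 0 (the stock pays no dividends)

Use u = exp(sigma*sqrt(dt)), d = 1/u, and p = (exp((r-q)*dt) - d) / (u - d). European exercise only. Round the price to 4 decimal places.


Answer: Price = V(0,0) = 0.1997

Derivation:
dt = T/N = 0.666667
u = exp(sigma*sqrt(dt)) = 1.288030; d = 1/u = 0.776379
p = (exp((r-q)*dt) - d) / (u - d) = 0.508700
Discount per step: exp(-r*dt) = 0.964640
Stock lattice S(k, i) with i counting down-moves:
  k=0: S(0,0) = 0.9600
  k=1: S(1,0) = 1.2365; S(1,1) = 0.7453
  k=2: S(2,0) = 1.5927; S(2,1) = 0.9600; S(2,2) = 0.5787
  k=3: S(3,0) = 2.0514; S(3,1) = 1.2365; S(3,2) = 0.7453; S(3,3) = 0.4493
Terminal payoffs V(N, i) = max(K - S_T, 0):
  V(3,0) = 0.000000; V(3,1) = 0.000000; V(3,2) = 0.384676; V(3,3) = 0.680745
Backward induction: V(k, i) = exp(-r*dt) * [p * V(k+1, i) + (1-p) * V(k+1, i+1)].
  V(2,0) = exp(-r*dt) * [p*0.000000 + (1-p)*0.000000] = 0.000000
  V(2,1) = exp(-r*dt) * [p*0.000000 + (1-p)*0.384676] = 0.182309
  V(2,2) = exp(-r*dt) * [p*0.384676 + (1-p)*0.680745] = 0.511389
  V(1,0) = exp(-r*dt) * [p*0.000000 + (1-p)*0.182309] = 0.086401
  V(1,1) = exp(-r*dt) * [p*0.182309 + (1-p)*0.511389] = 0.331823
  V(0,0) = exp(-r*dt) * [p*0.086401 + (1-p)*0.331823] = 0.199658


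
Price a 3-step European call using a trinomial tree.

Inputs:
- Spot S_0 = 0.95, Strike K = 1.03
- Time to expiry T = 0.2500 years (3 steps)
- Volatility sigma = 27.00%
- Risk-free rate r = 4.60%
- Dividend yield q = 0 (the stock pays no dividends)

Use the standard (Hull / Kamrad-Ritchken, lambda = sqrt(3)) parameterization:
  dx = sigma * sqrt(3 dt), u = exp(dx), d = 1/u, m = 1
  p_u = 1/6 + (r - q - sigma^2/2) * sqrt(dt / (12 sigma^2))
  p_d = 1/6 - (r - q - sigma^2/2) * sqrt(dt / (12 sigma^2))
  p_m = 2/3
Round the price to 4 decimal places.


dt = T/N = 0.083333; dx = sigma*sqrt(3*dt) = 0.135000
u = exp(dx) = 1.144537; d = 1/u = 0.873716
p_u = 0.169614, p_m = 0.666667, p_d = 0.163719
Discount per step: exp(-r*dt) = 0.996174
Stock lattice S(k, j) with j the centered position index:
  k=0: S(0,+0) = 0.9500
  k=1: S(1,-1) = 0.8300; S(1,+0) = 0.9500; S(1,+1) = 1.0873
  k=2: S(2,-2) = 0.7252; S(2,-1) = 0.8300; S(2,+0) = 0.9500; S(2,+1) = 1.0873; S(2,+2) = 1.2445
  k=3: S(3,-3) = 0.6336; S(3,-2) = 0.7252; S(3,-1) = 0.8300; S(3,+0) = 0.9500; S(3,+1) = 1.0873; S(3,+2) = 1.2445; S(3,+3) = 1.4243
Terminal payoffs V(N, j) = max(S_T - K, 0):
  V(3,-3) = 0.000000; V(3,-2) = 0.000000; V(3,-1) = 0.000000; V(3,+0) = 0.000000; V(3,+1) = 0.057310; V(3,+2) = 0.214466; V(3,+3) = 0.394337
Backward induction: V(k, j) = exp(-r*dt) * [p_u * V(k+1, j+1) + p_m * V(k+1, j) + p_d * V(k+1, j-1)]
  V(2,-2) = exp(-r*dt) * [p_u*0.000000 + p_m*0.000000 + p_d*0.000000] = 0.000000
  V(2,-1) = exp(-r*dt) * [p_u*0.000000 + p_m*0.000000 + p_d*0.000000] = 0.000000
  V(2,+0) = exp(-r*dt) * [p_u*0.057310 + p_m*0.000000 + p_d*0.000000] = 0.009683
  V(2,+1) = exp(-r*dt) * [p_u*0.214466 + p_m*0.057310 + p_d*0.000000] = 0.074298
  V(2,+2) = exp(-r*dt) * [p_u*0.394337 + p_m*0.214466 + p_d*0.057310] = 0.218407
  V(1,-1) = exp(-r*dt) * [p_u*0.009683 + p_m*0.000000 + p_d*0.000000] = 0.001636
  V(1,+0) = exp(-r*dt) * [p_u*0.074298 + p_m*0.009683 + p_d*0.000000] = 0.018985
  V(1,+1) = exp(-r*dt) * [p_u*0.218407 + p_m*0.074298 + p_d*0.009683] = 0.087825
  V(0,+0) = exp(-r*dt) * [p_u*0.087825 + p_m*0.018985 + p_d*0.001636] = 0.027714

Answer: Price = V(0,0) = 0.0277


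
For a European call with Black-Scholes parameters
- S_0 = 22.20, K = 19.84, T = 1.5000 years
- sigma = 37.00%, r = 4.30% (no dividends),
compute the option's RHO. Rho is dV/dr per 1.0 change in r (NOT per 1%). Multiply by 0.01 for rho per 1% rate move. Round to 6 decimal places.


Answer: Rho = 15.765426

Derivation:
d1 = 0.6169341955; d2 = 0.1637785931
phi(d1) = 0.3298087183; exp(-qT) = 1.0000000000; exp(-rT) = 0.9375361143
N(d2) = 0.5650472778
Rho = K*T*exp(-rT)*N(d2) = 19.8400 * 1.5000 * 0.9375361143 * 0.5650472778 = 15.765426


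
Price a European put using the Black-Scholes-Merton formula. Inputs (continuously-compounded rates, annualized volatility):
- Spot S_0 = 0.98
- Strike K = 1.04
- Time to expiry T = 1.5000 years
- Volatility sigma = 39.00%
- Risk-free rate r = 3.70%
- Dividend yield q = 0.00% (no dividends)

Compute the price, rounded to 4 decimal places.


Answer: Price = 0.1873

Derivation:
d1 = (ln(S/K) + (r - q + 0.5*sigma^2) * T) / (sigma * sqrt(T)) = 0.23061125
d2 = d1 - sigma * sqrt(T) = -0.24703925
exp(-rT) = 0.94601202; exp(-qT) = 1.00000000
P = K * exp(-rT) * N(-d2) - S_0 * exp(-qT) * N(-d1)
N(-d1) = 0.40880841; N(-d2) = 0.59756108
P = 1.0400 * 0.94601202 * 0.59756108 - 0.9800 * 1.00000000 * 0.40880841 = 0.1873


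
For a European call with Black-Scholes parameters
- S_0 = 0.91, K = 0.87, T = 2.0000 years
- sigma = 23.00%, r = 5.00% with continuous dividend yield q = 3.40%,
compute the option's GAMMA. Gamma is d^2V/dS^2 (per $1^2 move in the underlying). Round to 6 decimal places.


d1 = 0.3992121605; d2 = 0.0739430411
phi(d1) = 0.3683860994; exp(-qT) = 0.9342604736; exp(-rT) = 0.9048374180
Gamma = exp(-qT) * phi(d1) / (S * sigma * sqrt(T)) = 0.9342604736 * 0.3683860994 / (0.9100 * 0.2300 * 1.4142135624) = 1.162752

Answer: Gamma = 1.162752


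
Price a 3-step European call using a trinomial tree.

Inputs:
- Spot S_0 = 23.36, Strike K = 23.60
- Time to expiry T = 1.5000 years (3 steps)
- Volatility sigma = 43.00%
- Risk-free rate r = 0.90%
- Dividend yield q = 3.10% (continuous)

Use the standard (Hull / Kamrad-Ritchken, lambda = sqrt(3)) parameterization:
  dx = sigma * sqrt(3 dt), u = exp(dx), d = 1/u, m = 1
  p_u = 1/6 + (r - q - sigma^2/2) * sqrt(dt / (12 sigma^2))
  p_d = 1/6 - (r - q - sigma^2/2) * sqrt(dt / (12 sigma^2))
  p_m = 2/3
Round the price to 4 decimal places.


Answer: Price = V(0,0) = 3.6949

Derivation:
dt = T/N = 0.500000; dx = sigma*sqrt(3*dt) = 0.526640
u = exp(dx) = 1.693234; d = 1/u = 0.590586
p_u = 0.112336, p_m = 0.666667, p_d = 0.220997
Discount per step: exp(-r*dt) = 0.995510
Stock lattice S(k, j) with j the centered position index:
  k=0: S(0,+0) = 23.3600
  k=1: S(1,-1) = 13.7961; S(1,+0) = 23.3600; S(1,+1) = 39.5539
  k=2: S(2,-2) = 8.1478; S(2,-1) = 13.7961; S(2,+0) = 23.3600; S(2,+1) = 39.5539; S(2,+2) = 66.9741
  k=3: S(3,-3) = 4.8120; S(3,-2) = 8.1478; S(3,-1) = 13.7961; S(3,+0) = 23.3600; S(3,+1) = 39.5539; S(3,+2) = 66.9741; S(3,+3) = 113.4028
Terminal payoffs V(N, j) = max(S_T - K, 0):
  V(3,-3) = 0.000000; V(3,-2) = 0.000000; V(3,-1) = 0.000000; V(3,+0) = 0.000000; V(3,+1) = 15.953946; V(3,+2) = 43.374085; V(3,+3) = 89.802795
Backward induction: V(k, j) = exp(-r*dt) * [p_u * V(k+1, j+1) + p_m * V(k+1, j) + p_d * V(k+1, j-1)]
  V(2,-2) = exp(-r*dt) * [p_u*0.000000 + p_m*0.000000 + p_d*0.000000] = 0.000000
  V(2,-1) = exp(-r*dt) * [p_u*0.000000 + p_m*0.000000 + p_d*0.000000] = 0.000000
  V(2,+0) = exp(-r*dt) * [p_u*15.953946 + p_m*0.000000 + p_d*0.000000] = 1.784162
  V(2,+1) = exp(-r*dt) * [p_u*43.374085 + p_m*15.953946 + p_d*0.000000] = 15.438822
  V(2,+2) = exp(-r*dt) * [p_u*89.802795 + p_m*43.374085 + p_d*15.953946] = 42.338998
  V(1,-1) = exp(-r*dt) * [p_u*1.784162 + p_m*0.000000 + p_d*0.000000] = 0.199526
  V(1,+0) = exp(-r*dt) * [p_u*15.438822 + p_m*1.784162 + p_d*0.000000] = 2.910656
  V(1,+1) = exp(-r*dt) * [p_u*42.338998 + p_m*15.438822 + p_d*1.784162] = 15.373716
  V(0,+0) = exp(-r*dt) * [p_u*15.373716 + p_m*2.910656 + p_d*0.199526] = 3.694896


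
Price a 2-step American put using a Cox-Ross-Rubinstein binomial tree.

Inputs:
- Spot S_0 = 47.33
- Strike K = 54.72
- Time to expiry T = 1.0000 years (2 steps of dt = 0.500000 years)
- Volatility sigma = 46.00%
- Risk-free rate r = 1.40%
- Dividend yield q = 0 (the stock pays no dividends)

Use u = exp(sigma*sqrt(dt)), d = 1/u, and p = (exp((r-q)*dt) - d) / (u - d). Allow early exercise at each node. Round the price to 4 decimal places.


Answer: Price = V(0,0) = 13.4077

Derivation:
dt = T/N = 0.500000
u = exp(sigma*sqrt(dt)) = 1.384403; d = 1/u = 0.722333
p = (exp((r-q)*dt) - d) / (u - d) = 0.430002
Discount per step: exp(-r*dt) = 0.993024
Stock lattice S(k, i) with i counting down-moves:
  k=0: S(0,0) = 47.3300
  k=1: S(1,0) = 65.5238; S(1,1) = 34.1880
  k=2: S(2,0) = 90.7114; S(2,1) = 47.3300; S(2,2) = 24.6951
Terminal payoffs V(N, i) = max(K - S_T, 0):
  V(2,0) = 0.000000; V(2,1) = 7.390000; V(2,2) = 30.024869
Backward induction: V(k, i) = exp(-r*dt) * [p * V(k+1, i) + (1-p) * V(k+1, i+1)]; then take max(V_cont, immediate exercise) for American.
  V(1,0) = exp(-r*dt) * [p*0.000000 + (1-p)*7.390000] = 4.182901; exercise = 0.000000; V(1,0) = max -> 4.182901
  V(1,1) = exp(-r*dt) * [p*7.390000 + (1-p)*30.024869] = 20.150280; exercise = 20.531982; V(1,1) = max -> 20.531982
  V(0,0) = exp(-r*dt) * [p*4.182901 + (1-p)*20.531982] = 13.407659; exercise = 7.390000; V(0,0) = max -> 13.407659


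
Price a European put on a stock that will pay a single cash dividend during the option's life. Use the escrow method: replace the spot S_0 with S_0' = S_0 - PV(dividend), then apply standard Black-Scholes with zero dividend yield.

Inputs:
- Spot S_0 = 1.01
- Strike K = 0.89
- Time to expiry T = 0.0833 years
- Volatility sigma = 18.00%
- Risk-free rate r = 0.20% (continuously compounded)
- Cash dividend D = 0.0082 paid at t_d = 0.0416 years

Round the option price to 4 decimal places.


PV(D) = D * exp(-r * t_d) = 0.0082 * 0.99991680 = 0.00819932
S_0' = S_0 - PV(D) = 1.0100 - 0.00819932 = 1.00180068
d1 = (ln(S_0'/K) + (r + sigma^2/2)*T) / (sigma*sqrt(T)) = 2.30695535
d2 = d1 - sigma*sqrt(T) = 2.25500422
exp(-rT) = 0.99983341
N(-d1) = 0.01052865; N(-d2) = 0.01206653
P = K * exp(-rT) * N(-d2) - S_0' * N(-d1) = 0.8900 * 0.99983341 * 0.01206653 - 1.00180068 * 0.01052865 = 0.0002

Answer: Price = 0.0002


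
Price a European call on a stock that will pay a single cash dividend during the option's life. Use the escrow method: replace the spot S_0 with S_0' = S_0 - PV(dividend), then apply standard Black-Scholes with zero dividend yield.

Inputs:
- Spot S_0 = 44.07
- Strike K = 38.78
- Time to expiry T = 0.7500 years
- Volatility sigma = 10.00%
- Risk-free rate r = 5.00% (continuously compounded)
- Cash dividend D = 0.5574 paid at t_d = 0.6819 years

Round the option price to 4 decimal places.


PV(D) = D * exp(-r * t_d) = 0.5574 * 0.96647968 = 0.53871578
S_0' = S_0 - PV(D) = 44.0700 - 0.53871578 = 43.53128422
d1 = (ln(S_0'/K) + (r + sigma^2/2)*T) / (sigma*sqrt(T)) = 1.81086151
d2 = d1 - sigma*sqrt(T) = 1.72425897
exp(-rT) = 0.96319442
N(d1) = 0.96491885; N(d2) = 0.95766945
C = S_0' * N(d1) - K * exp(-rT) * N(d2) = 43.53128422 * 0.96491885 - 38.7800 * 0.96319442 * 0.95766945 = 6.2326

Answer: Price = 6.2326


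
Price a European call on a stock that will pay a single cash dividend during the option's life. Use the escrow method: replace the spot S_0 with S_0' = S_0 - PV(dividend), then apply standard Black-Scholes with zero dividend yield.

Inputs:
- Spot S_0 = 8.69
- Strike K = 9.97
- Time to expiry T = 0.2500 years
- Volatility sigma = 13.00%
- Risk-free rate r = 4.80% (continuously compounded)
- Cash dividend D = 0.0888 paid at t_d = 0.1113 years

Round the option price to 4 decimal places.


Answer: Price = 0.0040

Derivation:
PV(D) = D * exp(-r * t_d) = 0.0888 * 0.99467185 = 0.08832686
S_0' = S_0 - PV(D) = 8.6900 - 0.08832686 = 8.60167314
d1 = (ln(S_0'/K) + (r + sigma^2/2)*T) / (sigma*sqrt(T)) = -2.05402075
d2 = d1 - sigma*sqrt(T) = -2.11902075
exp(-rT) = 0.98807171
N(d1) = 0.01998684; N(d2) = 0.01704436
C = S_0' * N(d1) - K * exp(-rT) * N(d2) = 8.60167314 * 0.01998684 - 9.9700 * 0.98807171 * 0.01704436 = 0.0040


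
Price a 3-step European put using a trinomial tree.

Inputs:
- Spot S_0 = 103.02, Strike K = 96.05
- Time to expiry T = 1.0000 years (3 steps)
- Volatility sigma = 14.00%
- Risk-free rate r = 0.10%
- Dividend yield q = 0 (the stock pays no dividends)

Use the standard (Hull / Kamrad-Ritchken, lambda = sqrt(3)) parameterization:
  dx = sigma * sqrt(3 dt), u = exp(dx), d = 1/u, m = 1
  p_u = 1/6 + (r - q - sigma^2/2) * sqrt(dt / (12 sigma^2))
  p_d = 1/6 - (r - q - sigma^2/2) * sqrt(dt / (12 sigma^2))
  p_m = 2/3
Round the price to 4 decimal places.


Answer: Price = V(0,0) = 2.9242

Derivation:
dt = T/N = 0.333333; dx = sigma*sqrt(3*dt) = 0.140000
u = exp(dx) = 1.150274; d = 1/u = 0.869358
p_u = 0.156190, p_m = 0.666667, p_d = 0.177143
Discount per step: exp(-r*dt) = 0.999667
Stock lattice S(k, j) with j the centered position index:
  k=0: S(0,+0) = 103.0200
  k=1: S(1,-1) = 89.5613; S(1,+0) = 103.0200; S(1,+1) = 118.5012
  k=2: S(2,-2) = 77.8608; S(2,-1) = 89.5613; S(2,+0) = 103.0200; S(2,+1) = 118.5012; S(2,+2) = 136.3088
  k=3: S(3,-3) = 67.6890; S(3,-2) = 77.8608; S(3,-1) = 89.5613; S(3,+0) = 103.0200; S(3,+1) = 118.5012; S(3,+2) = 136.3088; S(3,+3) = 156.7925
Terminal payoffs V(N, j) = max(K - S_T, 0):
  V(3,-3) = 28.361037; V(3,-2) = 18.189159; V(3,-1) = 6.488715; V(3,+0) = 0.000000; V(3,+1) = 0.000000; V(3,+2) = 0.000000; V(3,+3) = 0.000000
Backward induction: V(k, j) = exp(-r*dt) * [p_u * V(k+1, j+1) + p_m * V(k+1, j) + p_d * V(k+1, j-1)]
  V(2,-2) = exp(-r*dt) * [p_u*6.488715 + p_m*18.189159 + p_d*28.361037] = 18.157483
  V(2,-1) = exp(-r*dt) * [p_u*0.000000 + p_m*6.488715 + p_d*18.189159] = 7.545374
  V(2,+0) = exp(-r*dt) * [p_u*0.000000 + p_m*0.000000 + p_d*6.488715] = 1.149046
  V(2,+1) = exp(-r*dt) * [p_u*0.000000 + p_m*0.000000 + p_d*0.000000] = 0.000000
  V(2,+2) = exp(-r*dt) * [p_u*0.000000 + p_m*0.000000 + p_d*0.000000] = 0.000000
  V(1,-1) = exp(-r*dt) * [p_u*1.149046 + p_m*7.545374 + p_d*18.157483] = 8.423379
  V(1,+0) = exp(-r*dt) * [p_u*0.000000 + p_m*1.149046 + p_d*7.545374] = 2.101939
  V(1,+1) = exp(-r*dt) * [p_u*0.000000 + p_m*0.000000 + p_d*1.149046] = 0.203478
  V(0,+0) = exp(-r*dt) * [p_u*0.203478 + p_m*2.101939 + p_d*8.423379] = 2.924241


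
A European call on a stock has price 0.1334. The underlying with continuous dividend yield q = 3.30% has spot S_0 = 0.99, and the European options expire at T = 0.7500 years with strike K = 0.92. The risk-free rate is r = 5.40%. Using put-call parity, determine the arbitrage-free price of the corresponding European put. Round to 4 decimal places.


Put-call parity: C - P = S_0 * exp(-qT) - K * exp(-rT).
S_0 * exp(-qT) = 0.9900 * 0.97555377 = 0.96579823
K * exp(-rT) = 0.9200 * 0.96030916 = 0.88348443
P = C - S*exp(-qT) + K*exp(-rT)
P = 0.1334 - 0.96579823 + 0.88348443 = 0.0511

Answer: Put price = 0.0511


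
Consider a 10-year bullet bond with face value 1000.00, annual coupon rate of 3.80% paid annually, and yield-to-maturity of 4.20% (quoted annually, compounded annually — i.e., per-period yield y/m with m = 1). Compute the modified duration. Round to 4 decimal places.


Coupon per period c = face * coupon_rate / m = 38.000000
Periods per year m = 1; per-period yield y/m = 0.042000
Number of cashflows N = 10
Cashflows (t years, CF_t, discount factor 1/(1+y/m)^(m*t), PV):
  t = 1.0000: CF_t = 38.000000, DF = 0.959693, PV = 36.468330
  t = 2.0000: CF_t = 38.000000, DF = 0.921010, PV = 34.998397
  t = 3.0000: CF_t = 38.000000, DF = 0.883887, PV = 33.587713
  t = 4.0000: CF_t = 38.000000, DF = 0.848260, PV = 32.233890
  t = 5.0000: CF_t = 38.000000, DF = 0.814069, PV = 30.934635
  t = 6.0000: CF_t = 38.000000, DF = 0.781257, PV = 29.687750
  t = 7.0000: CF_t = 38.000000, DF = 0.749766, PV = 28.491123
  t = 8.0000: CF_t = 38.000000, DF = 0.719545, PV = 27.342728
  t = 9.0000: CF_t = 38.000000, DF = 0.690543, PV = 26.240622
  t = 10.0000: CF_t = 1038.000000, DF = 0.662709, PV = 687.891850
Price P = sum_t PV_t = 967.877039
First compute Macaulay numerator sum_t t * PV_t:
  t * PV_t at t = 1.0000: 36.468330
  t * PV_t at t = 2.0000: 69.996795
  t * PV_t at t = 3.0000: 100.763140
  t * PV_t at t = 4.0000: 128.935560
  t * PV_t at t = 5.0000: 154.673177
  t * PV_t at t = 6.0000: 178.126499
  t * PV_t at t = 7.0000: 199.437859
  t * PV_t at t = 8.0000: 218.741825
  t * PV_t at t = 9.0000: 236.165598
  t * PV_t at t = 10.0000: 6878.918497
Macaulay duration D = 8202.227283 / 967.877039 = 8.474452
Modified duration = D / (1 + y/m) = 8.474452 / (1 + 0.042000) = 8.132871

Answer: Modified duration = 8.1329


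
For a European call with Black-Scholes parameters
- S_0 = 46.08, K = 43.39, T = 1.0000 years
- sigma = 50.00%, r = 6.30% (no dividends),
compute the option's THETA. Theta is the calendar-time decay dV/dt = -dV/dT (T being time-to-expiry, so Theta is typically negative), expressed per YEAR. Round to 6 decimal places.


d1 = 0.4963000332; d2 = -0.0036999668
phi(d1) = 0.3527148303; exp(-qT) = 1.0000000000; exp(-rT) = 0.9389434737
Theta = -S*exp(-qT)*phi(d1)*sigma/(2*sqrt(T)) - r*K*exp(-rT)*N(d2) + q*S*exp(-qT)*N(d1)
N(d1) = 0.6901586285; N(d2) = 0.4985239302; sqrt(T) = 1.0000000000
Term 1 = -46.0800 * 1.0000000000 * 0.3527148303 * 0.5000 / (2 * 1.0000000000) = -4.0632748451
Term 2 = -0.0630 * 43.3900 * 0.9389434737 * 0.4985239302 = -1.2795452750
Term 3 = 0 (no dividend yield, q = 0)
Theta = -4.0632748451 + (-1.2795452750) + (0.0000000000) = -5.342820

Answer: Theta = -5.342820


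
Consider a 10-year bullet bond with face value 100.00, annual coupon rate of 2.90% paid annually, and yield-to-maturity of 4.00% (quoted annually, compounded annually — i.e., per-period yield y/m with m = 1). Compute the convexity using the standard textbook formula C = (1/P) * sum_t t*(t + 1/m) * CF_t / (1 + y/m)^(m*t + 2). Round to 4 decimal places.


Coupon per period c = face * coupon_rate / m = 2.900000
Periods per year m = 1; per-period yield y/m = 0.040000
Number of cashflows N = 10
Cashflows (t years, CF_t, discount factor 1/(1+y/m)^(m*t), PV):
  t = 1.0000: CF_t = 2.900000, DF = 0.961538, PV = 2.788462
  t = 2.0000: CF_t = 2.900000, DF = 0.924556, PV = 2.681213
  t = 3.0000: CF_t = 2.900000, DF = 0.888996, PV = 2.578089
  t = 4.0000: CF_t = 2.900000, DF = 0.854804, PV = 2.478932
  t = 5.0000: CF_t = 2.900000, DF = 0.821927, PV = 2.383589
  t = 6.0000: CF_t = 2.900000, DF = 0.790315, PV = 2.291912
  t = 7.0000: CF_t = 2.900000, DF = 0.759918, PV = 2.203762
  t = 8.0000: CF_t = 2.900000, DF = 0.730690, PV = 2.119002
  t = 9.0000: CF_t = 2.900000, DF = 0.702587, PV = 2.037502
  t = 10.0000: CF_t = 102.900000, DF = 0.675564, PV = 69.515553
Price P = sum_t PV_t = 91.078015
Convexity numerator sum_t t*(t + 1/m) * CF_t / (1+y/m)^(m*t + 2):
  t = 1.0000: term = 5.156179
  t = 2.0000: term = 14.873593
  t = 3.0000: term = 28.603063
  t = 4.0000: term = 45.838242
  t = 5.0000: term = 66.112850
  t = 6.0000: term = 88.998067
  t = 7.0000: term = 114.100086
  t = 8.0000: term = 141.057798
  t = 9.0000: term = 169.540623
  t = 10.0000: term = 7069.814004
Convexity = (1/P) * sum = 7744.094506 / 91.078015 = 85.027046

Answer: Convexity = 85.0270


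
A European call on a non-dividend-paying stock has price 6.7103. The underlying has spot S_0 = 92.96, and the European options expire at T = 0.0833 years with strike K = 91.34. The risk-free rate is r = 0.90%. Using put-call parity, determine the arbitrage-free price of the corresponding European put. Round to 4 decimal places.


Answer: Put price = 5.0218

Derivation:
Put-call parity: C - P = S_0 * exp(-qT) - K * exp(-rT).
S_0 * exp(-qT) = 92.9600 * 1.00000000 = 92.96000000
K * exp(-rT) = 91.3400 * 0.99925058 = 91.27154806
P = C - S*exp(-qT) + K*exp(-rT)
P = 6.7103 - 92.96000000 + 91.27154806 = 5.0218


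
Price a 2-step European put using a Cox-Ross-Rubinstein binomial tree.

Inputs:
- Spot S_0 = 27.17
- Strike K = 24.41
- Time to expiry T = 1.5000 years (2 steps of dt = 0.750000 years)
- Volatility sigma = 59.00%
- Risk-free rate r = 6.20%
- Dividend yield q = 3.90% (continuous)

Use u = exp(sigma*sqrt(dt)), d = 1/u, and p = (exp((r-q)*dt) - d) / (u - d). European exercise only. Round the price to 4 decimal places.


Answer: Price = V(0,0) = 4.9401

Derivation:
dt = T/N = 0.750000
u = exp(sigma*sqrt(dt)) = 1.666882; d = 1/u = 0.599922
p = (exp((r-q)*dt) - d) / (u - d) = 0.391277
Discount per step: exp(-r*dt) = 0.954565
Stock lattice S(k, i) with i counting down-moves:
  k=0: S(0,0) = 27.1700
  k=1: S(1,0) = 45.2892; S(1,1) = 16.2999
  k=2: S(2,0) = 75.4918; S(2,1) = 27.1700; S(2,2) = 9.7787
Terminal payoffs V(N, i) = max(K - S_T, 0):
  V(2,0) = 0.000000; V(2,1) = 0.000000; V(2,2) = 14.631330
Backward induction: V(k, i) = exp(-r*dt) * [p * V(k+1, i) + (1-p) * V(k+1, i+1)].
  V(1,0) = exp(-r*dt) * [p*0.000000 + (1-p)*0.000000] = 0.000000
  V(1,1) = exp(-r*dt) * [p*0.000000 + (1-p)*14.631330] = 8.501755
  V(0,0) = exp(-r*dt) * [p*0.000000 + (1-p)*8.501755] = 4.940073


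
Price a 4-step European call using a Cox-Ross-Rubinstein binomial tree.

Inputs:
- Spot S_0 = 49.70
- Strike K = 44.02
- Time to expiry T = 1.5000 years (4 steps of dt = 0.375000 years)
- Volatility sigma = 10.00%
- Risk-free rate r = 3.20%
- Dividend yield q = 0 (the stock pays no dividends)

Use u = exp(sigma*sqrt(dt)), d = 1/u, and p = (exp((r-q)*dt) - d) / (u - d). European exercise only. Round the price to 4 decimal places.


Answer: Price = V(0,0) = 7.8981

Derivation:
dt = T/N = 0.375000
u = exp(sigma*sqrt(dt)) = 1.063151; d = 1/u = 0.940600
p = (exp((r-q)*dt) - d) / (u - d) = 0.583204
Discount per step: exp(-r*dt) = 0.988072
Stock lattice S(k, i) with i counting down-moves:
  k=0: S(0,0) = 49.7000
  k=1: S(1,0) = 52.8386; S(1,1) = 46.7478
  k=2: S(2,0) = 56.1754; S(2,1) = 49.7000; S(2,2) = 43.9710
  k=3: S(3,0) = 59.7230; S(3,1) = 52.8386; S(3,2) = 46.7478; S(3,3) = 41.3591
  k=4: S(4,0) = 63.4945; S(4,1) = 56.1754; S(4,2) = 49.7000; S(4,3) = 43.9710; S(4,4) = 38.9024
Terminal payoffs V(N, i) = max(S_T - K, 0):
  V(4,0) = 19.474539; V(4,1) = 12.155427; V(4,2) = 5.680000; V(4,3) = 0.000000; V(4,4) = 0.000000
Backward induction: V(k, i) = exp(-r*dt) * [p * V(k+1, i) + (1-p) * V(k+1, i+1)].
  V(3,0) = exp(-r*dt) * [p*19.474539 + (1-p)*12.155427] = 16.228051
  V(3,1) = exp(-r*dt) * [p*12.155427 + (1-p)*5.680000] = 9.343693
  V(3,2) = exp(-r*dt) * [p*5.680000 + (1-p)*0.000000] = 3.273084
  V(3,3) = exp(-r*dt) * [p*0.000000 + (1-p)*0.000000] = 0.000000
  V(2,0) = exp(-r*dt) * [p*16.228051 + (1-p)*9.343693] = 13.199330
  V(2,1) = exp(-r*dt) * [p*9.343693 + (1-p)*3.273084] = 6.732213
  V(2,2) = exp(-r*dt) * [p*3.273084 + (1-p)*0.000000] = 1.886105
  V(1,0) = exp(-r*dt) * [p*13.199330 + (1-p)*6.732213] = 10.378566
  V(1,1) = exp(-r*dt) * [p*6.732213 + (1-p)*1.886105] = 4.656162
  V(0,0) = exp(-r*dt) * [p*10.378566 + (1-p)*4.656162] = 7.898141


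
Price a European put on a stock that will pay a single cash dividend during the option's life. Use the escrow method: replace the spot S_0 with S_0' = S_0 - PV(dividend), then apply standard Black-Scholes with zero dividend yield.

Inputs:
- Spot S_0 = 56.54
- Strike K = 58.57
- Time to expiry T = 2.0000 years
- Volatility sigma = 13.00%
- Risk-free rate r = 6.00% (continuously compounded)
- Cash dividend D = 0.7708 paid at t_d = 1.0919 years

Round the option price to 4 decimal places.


Answer: Price = 2.3077

Derivation:
PV(D) = D * exp(-r * t_d) = 0.7708 * 0.93658593 = 0.72192044
S_0' = S_0 - PV(D) = 56.5400 - 0.72192044 = 55.81807956
d1 = (ln(S_0'/K) + (r + sigma^2/2)*T) / (sigma*sqrt(T)) = 0.48287345
d2 = d1 - sigma*sqrt(T) = 0.29902568
exp(-rT) = 0.88692044
N(-d1) = 0.31459280; N(-d2) = 0.38246022
P = K * exp(-rT) * N(-d2) - S_0' * N(-d1) = 58.5700 * 0.88692044 * 0.38246022 - 55.81807956 * 0.31459280 = 2.3077


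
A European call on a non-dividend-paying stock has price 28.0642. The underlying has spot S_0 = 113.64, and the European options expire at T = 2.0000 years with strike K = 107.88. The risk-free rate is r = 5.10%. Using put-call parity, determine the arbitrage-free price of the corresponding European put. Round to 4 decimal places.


Put-call parity: C - P = S_0 * exp(-qT) - K * exp(-rT).
S_0 * exp(-qT) = 113.6400 * 1.00000000 = 113.64000000
K * exp(-rT) = 107.8800 * 0.90302955 = 97.41882803
P = C - S*exp(-qT) + K*exp(-rT)
P = 28.0642 - 113.64000000 + 97.41882803 = 11.8430

Answer: Put price = 11.8430


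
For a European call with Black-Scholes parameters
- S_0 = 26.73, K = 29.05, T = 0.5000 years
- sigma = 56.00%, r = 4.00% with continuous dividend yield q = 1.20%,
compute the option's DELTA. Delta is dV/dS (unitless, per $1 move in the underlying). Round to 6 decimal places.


d1 = 0.0231528146; d2 = -0.3728269828
phi(d1) = 0.3988353677; exp(-qT) = 0.9940179641; exp(-rT) = 0.9801986733
N(d1) = 0.5092358115
Delta = exp(-qT) * N(d1) = 0.9940179641 * 0.5092358115 = 0.506190

Answer: Delta = 0.506190


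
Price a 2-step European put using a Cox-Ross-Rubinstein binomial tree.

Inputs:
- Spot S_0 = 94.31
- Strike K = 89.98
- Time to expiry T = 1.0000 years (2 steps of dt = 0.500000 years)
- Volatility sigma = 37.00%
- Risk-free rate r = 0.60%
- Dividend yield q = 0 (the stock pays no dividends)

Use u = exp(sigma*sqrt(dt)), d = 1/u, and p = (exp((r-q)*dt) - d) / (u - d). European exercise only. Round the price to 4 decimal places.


dt = T/N = 0.500000
u = exp(sigma*sqrt(dt)) = 1.299045; d = 1/u = 0.769796
p = (exp((r-q)*dt) - d) / (u - d) = 0.440640
Discount per step: exp(-r*dt) = 0.997004
Stock lattice S(k, i) with i counting down-moves:
  k=0: S(0,0) = 94.3100
  k=1: S(1,0) = 122.5129; S(1,1) = 72.5995
  k=2: S(2,0) = 159.1499; S(2,1) = 94.3100; S(2,2) = 55.8868
Terminal payoffs V(N, i) = max(K - S_T, 0):
  V(2,0) = 0.000000; V(2,1) = 0.000000; V(2,2) = 34.093200
Backward induction: V(k, i) = exp(-r*dt) * [p * V(k+1, i) + (1-p) * V(k+1, i+1)].
  V(1,0) = exp(-r*dt) * [p*0.000000 + (1-p)*0.000000] = 0.000000
  V(1,1) = exp(-r*dt) * [p*0.000000 + (1-p)*34.093200] = 19.013244
  V(0,0) = exp(-r*dt) * [p*0.000000 + (1-p)*19.013244] = 10.603388

Answer: Price = V(0,0) = 10.6034


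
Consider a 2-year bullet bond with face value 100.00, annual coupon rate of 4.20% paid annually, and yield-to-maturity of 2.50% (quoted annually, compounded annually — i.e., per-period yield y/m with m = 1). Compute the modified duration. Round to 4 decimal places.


Answer: Modified duration = 1.9125

Derivation:
Coupon per period c = face * coupon_rate / m = 4.200000
Periods per year m = 1; per-period yield y/m = 0.025000
Number of cashflows N = 2
Cashflows (t years, CF_t, discount factor 1/(1+y/m)^(m*t), PV):
  t = 1.0000: CF_t = 4.200000, DF = 0.975610, PV = 4.097561
  t = 2.0000: CF_t = 104.200000, DF = 0.951814, PV = 99.179060
Price P = sum_t PV_t = 103.276621
First compute Macaulay numerator sum_t t * PV_t:
  t * PV_t at t = 1.0000: 4.097561
  t * PV_t at t = 2.0000: 198.358120
Macaulay duration D = 202.455681 / 103.276621 = 1.960324
Modified duration = D / (1 + y/m) = 1.960324 / (1 + 0.025000) = 1.912512


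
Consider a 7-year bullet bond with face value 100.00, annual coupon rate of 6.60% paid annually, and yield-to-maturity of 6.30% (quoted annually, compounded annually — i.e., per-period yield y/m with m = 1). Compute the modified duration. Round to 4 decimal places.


Answer: Modified duration = 5.4909

Derivation:
Coupon per period c = face * coupon_rate / m = 6.600000
Periods per year m = 1; per-period yield y/m = 0.063000
Number of cashflows N = 7
Cashflows (t years, CF_t, discount factor 1/(1+y/m)^(m*t), PV):
  t = 1.0000: CF_t = 6.600000, DF = 0.940734, PV = 6.208843
  t = 2.0000: CF_t = 6.600000, DF = 0.884980, PV = 5.840868
  t = 3.0000: CF_t = 6.600000, DF = 0.832531, PV = 5.494702
  t = 4.0000: CF_t = 6.600000, DF = 0.783190, PV = 5.169052
  t = 5.0000: CF_t = 6.600000, DF = 0.736773, PV = 4.862702
  t = 6.0000: CF_t = 6.600000, DF = 0.693107, PV = 4.574508
  t = 7.0000: CF_t = 106.600000, DF = 0.652029, PV = 69.506329
Price P = sum_t PV_t = 101.657003
First compute Macaulay numerator sum_t t * PV_t:
  t * PV_t at t = 1.0000: 6.208843
  t * PV_t at t = 2.0000: 11.681736
  t * PV_t at t = 3.0000: 16.484106
  t * PV_t at t = 4.0000: 20.676207
  t * PV_t at t = 5.0000: 24.313508
  t * PV_t at t = 6.0000: 27.447045
  t * PV_t at t = 7.0000: 486.544304
Macaulay duration D = 593.355749 / 101.657003 = 5.836841
Modified duration = D / (1 + y/m) = 5.836841 / (1 + 0.063000) = 5.490913


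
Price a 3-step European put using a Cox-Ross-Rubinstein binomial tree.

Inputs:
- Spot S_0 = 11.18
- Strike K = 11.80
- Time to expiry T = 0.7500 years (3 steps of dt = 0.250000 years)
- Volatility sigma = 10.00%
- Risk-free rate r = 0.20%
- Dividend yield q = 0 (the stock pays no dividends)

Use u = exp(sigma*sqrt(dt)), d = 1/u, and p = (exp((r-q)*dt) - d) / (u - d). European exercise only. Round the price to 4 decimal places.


Answer: Price = V(0,0) = 0.7442

Derivation:
dt = T/N = 0.250000
u = exp(sigma*sqrt(dt)) = 1.051271; d = 1/u = 0.951229
p = (exp((r-q)*dt) - d) / (u - d) = 0.492502
Discount per step: exp(-r*dt) = 0.999500
Stock lattice S(k, i) with i counting down-moves:
  k=0: S(0,0) = 11.1800
  k=1: S(1,0) = 11.7532; S(1,1) = 10.6347
  k=2: S(2,0) = 12.3558; S(2,1) = 11.1800; S(2,2) = 10.1161
  k=3: S(3,0) = 12.9893; S(3,1) = 11.7532; S(3,2) = 10.6347; S(3,3) = 9.6227
Terminal payoffs V(N, i) = max(K - S_T, 0):
  V(3,0) = 0.000000; V(3,1) = 0.046789; V(3,2) = 1.165255; V(3,3) = 2.177285
Backward induction: V(k, i) = exp(-r*dt) * [p * V(k+1, i) + (1-p) * V(k+1, i+1)].
  V(2,0) = exp(-r*dt) * [p*0.000000 + (1-p)*0.046789] = 0.023734
  V(2,1) = exp(-r*dt) * [p*0.046789 + (1-p)*1.165255] = 0.614101
  V(2,2) = exp(-r*dt) * [p*1.165255 + (1-p)*2.177285] = 1.678019
  V(1,0) = exp(-r*dt) * [p*0.023734 + (1-p)*0.614101] = 0.323183
  V(1,1) = exp(-r*dt) * [p*0.614101 + (1-p)*1.678019] = 1.153461
  V(0,0) = exp(-r*dt) * [p*0.323183 + (1-p)*1.153461] = 0.744175


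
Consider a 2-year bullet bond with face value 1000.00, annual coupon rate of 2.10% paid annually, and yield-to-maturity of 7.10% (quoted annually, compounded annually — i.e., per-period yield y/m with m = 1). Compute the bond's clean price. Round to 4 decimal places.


Answer: Price = 909.7242

Derivation:
Coupon per period c = face * coupon_rate / m = 21.000000
Periods per year m = 1; per-period yield y/m = 0.071000
Number of cashflows N = 2
Cashflows (t years, CF_t, discount factor 1/(1+y/m)^(m*t), PV):
  t = 1.0000: CF_t = 21.000000, DF = 0.933707, PV = 19.607843
  t = 2.0000: CF_t = 1021.000000, DF = 0.871808, PV = 890.116395
Price P = sum_t PV_t = 909.724238


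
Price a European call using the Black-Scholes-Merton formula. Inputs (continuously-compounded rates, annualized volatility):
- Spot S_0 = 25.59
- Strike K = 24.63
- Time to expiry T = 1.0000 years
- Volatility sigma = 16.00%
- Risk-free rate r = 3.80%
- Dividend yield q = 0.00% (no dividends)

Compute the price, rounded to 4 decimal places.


d1 = (ln(S/K) + (r - q + 0.5*sigma^2) * T) / (sigma * sqrt(T)) = 0.55647774
d2 = d1 - sigma * sqrt(T) = 0.39647774
exp(-rT) = 0.96271294; exp(-qT) = 1.00000000
C = S_0 * exp(-qT) * N(d1) - K * exp(-rT) * N(d2)
N(d1) = 0.71105785; N(d2) = 0.65412369
C = 25.5900 * 1.00000000 * 0.71105785 - 24.6300 * 0.96271294 * 0.65412369 = 2.6856

Answer: Price = 2.6856


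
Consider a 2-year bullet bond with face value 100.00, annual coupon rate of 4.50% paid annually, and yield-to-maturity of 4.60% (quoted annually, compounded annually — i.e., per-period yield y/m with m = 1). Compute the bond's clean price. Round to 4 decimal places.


Answer: Price = 99.8130

Derivation:
Coupon per period c = face * coupon_rate / m = 4.500000
Periods per year m = 1; per-period yield y/m = 0.046000
Number of cashflows N = 2
Cashflows (t years, CF_t, discount factor 1/(1+y/m)^(m*t), PV):
  t = 1.0000: CF_t = 4.500000, DF = 0.956023, PV = 4.302103
  t = 2.0000: CF_t = 104.500000, DF = 0.913980, PV = 95.510896
Price P = sum_t PV_t = 99.813000


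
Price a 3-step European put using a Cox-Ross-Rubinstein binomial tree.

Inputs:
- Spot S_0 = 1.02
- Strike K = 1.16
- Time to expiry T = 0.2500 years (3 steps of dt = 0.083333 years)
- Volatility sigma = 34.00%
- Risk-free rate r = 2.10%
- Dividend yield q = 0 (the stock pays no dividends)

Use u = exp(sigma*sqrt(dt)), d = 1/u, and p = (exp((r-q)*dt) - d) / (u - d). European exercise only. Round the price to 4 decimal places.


dt = T/N = 0.083333
u = exp(sigma*sqrt(dt)) = 1.103128; d = 1/u = 0.906513
p = (exp((r-q)*dt) - d) / (u - d) = 0.484391
Discount per step: exp(-r*dt) = 0.998252
Stock lattice S(k, i) with i counting down-moves:
  k=0: S(0,0) = 1.0200
  k=1: S(1,0) = 1.1252; S(1,1) = 0.9246
  k=2: S(2,0) = 1.2412; S(2,1) = 1.0200; S(2,2) = 0.8382
  k=3: S(3,0) = 1.3692; S(3,1) = 1.1252; S(3,2) = 0.9246; S(3,3) = 0.7598
Terminal payoffs V(N, i) = max(K - S_T, 0):
  V(3,0) = 0.000000; V(3,1) = 0.034810; V(3,2) = 0.235356; V(3,3) = 0.400159
Backward induction: V(k, i) = exp(-r*dt) * [p * V(k+1, i) + (1-p) * V(k+1, i+1)].
  V(2,0) = exp(-r*dt) * [p*0.000000 + (1-p)*0.034810] = 0.017917
  V(2,1) = exp(-r*dt) * [p*0.034810 + (1-p)*0.235356] = 0.137972
  V(2,2) = exp(-r*dt) * [p*0.235356 + (1-p)*0.400159] = 0.319770
  V(1,0) = exp(-r*dt) * [p*0.017917 + (1-p)*0.137972] = 0.079679
  V(1,1) = exp(-r*dt) * [p*0.137972 + (1-p)*0.319770] = 0.231304
  V(0,0) = exp(-r*dt) * [p*0.079679 + (1-p)*0.231304] = 0.157582

Answer: Price = V(0,0) = 0.1576


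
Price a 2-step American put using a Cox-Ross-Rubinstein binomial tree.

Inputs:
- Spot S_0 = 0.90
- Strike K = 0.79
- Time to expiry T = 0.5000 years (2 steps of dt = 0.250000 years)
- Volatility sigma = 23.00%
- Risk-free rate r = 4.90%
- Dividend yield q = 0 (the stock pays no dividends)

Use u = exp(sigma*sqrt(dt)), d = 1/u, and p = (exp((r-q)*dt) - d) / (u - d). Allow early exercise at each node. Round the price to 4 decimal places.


dt = T/N = 0.250000
u = exp(sigma*sqrt(dt)) = 1.121873; d = 1/u = 0.891366
p = (exp((r-q)*dt) - d) / (u - d) = 0.524752
Discount per step: exp(-r*dt) = 0.987825
Stock lattice S(k, i) with i counting down-moves:
  k=0: S(0,0) = 0.9000
  k=1: S(1,0) = 1.0097; S(1,1) = 0.8022
  k=2: S(2,0) = 1.1327; S(2,1) = 0.9000; S(2,2) = 0.7151
Terminal payoffs V(N, i) = max(K - S_T, 0):
  V(2,0) = 0.000000; V(2,1) = 0.000000; V(2,2) = 0.074920
Backward induction: V(k, i) = exp(-r*dt) * [p * V(k+1, i) + (1-p) * V(k+1, i+1)]; then take max(V_cont, immediate exercise) for American.
  V(1,0) = exp(-r*dt) * [p*0.000000 + (1-p)*0.000000] = 0.000000; exercise = 0.000000; V(1,0) = max -> 0.000000
  V(1,1) = exp(-r*dt) * [p*0.000000 + (1-p)*0.074920] = 0.035172; exercise = 0.000000; V(1,1) = max -> 0.035172
  V(0,0) = exp(-r*dt) * [p*0.000000 + (1-p)*0.035172] = 0.016512; exercise = 0.000000; V(0,0) = max -> 0.016512

Answer: Price = V(0,0) = 0.0165


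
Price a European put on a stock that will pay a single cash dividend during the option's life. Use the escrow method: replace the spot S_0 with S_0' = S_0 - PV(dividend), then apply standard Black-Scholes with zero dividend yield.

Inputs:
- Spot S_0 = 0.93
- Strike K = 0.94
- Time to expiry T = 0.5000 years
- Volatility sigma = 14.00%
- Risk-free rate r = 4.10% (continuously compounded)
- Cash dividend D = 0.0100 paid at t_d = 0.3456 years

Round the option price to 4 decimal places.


PV(D) = D * exp(-r * t_d) = 0.0100 * 0.98593032 = 0.00985930
S_0' = S_0 - PV(D) = 0.9300 - 0.00985930 = 0.92014070
d1 = (ln(S_0'/K) + (r + sigma^2/2)*T) / (sigma*sqrt(T)) = 0.04087799
d2 = d1 - sigma*sqrt(T) = -0.05811696
exp(-rT) = 0.97970870
N(-d1) = 0.48369658; N(-d2) = 0.52317227
P = K * exp(-rT) * N(-d2) - S_0' * N(-d1) = 0.9400 * 0.97970870 * 0.52317227 - 0.92014070 * 0.48369658 = 0.0367

Answer: Price = 0.0367


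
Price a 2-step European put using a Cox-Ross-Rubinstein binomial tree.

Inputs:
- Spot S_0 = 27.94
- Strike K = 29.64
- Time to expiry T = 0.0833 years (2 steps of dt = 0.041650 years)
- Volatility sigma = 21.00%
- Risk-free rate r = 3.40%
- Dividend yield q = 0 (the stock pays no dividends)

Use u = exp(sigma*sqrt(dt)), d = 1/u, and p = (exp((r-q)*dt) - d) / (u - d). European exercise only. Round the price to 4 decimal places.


dt = T/N = 0.041650
u = exp(sigma*sqrt(dt)) = 1.043789; d = 1/u = 0.958048
p = (exp((r-q)*dt) - d) / (u - d) = 0.505815
Discount per step: exp(-r*dt) = 0.998585
Stock lattice S(k, i) with i counting down-moves:
  k=0: S(0,0) = 27.9400
  k=1: S(1,0) = 29.1635; S(1,1) = 26.7679
  k=2: S(2,0) = 30.4405; S(2,1) = 27.9400; S(2,2) = 25.6449
Terminal payoffs V(N, i) = max(K - S_T, 0):
  V(2,0) = 0.000000; V(2,1) = 1.700000; V(2,2) = 3.995109
Backward induction: V(k, i) = exp(-r*dt) * [p * V(k+1, i) + (1-p) * V(k+1, i+1)].
  V(1,0) = exp(-r*dt) * [p*0.000000 + (1-p)*1.700000] = 0.838926
  V(1,1) = exp(-r*dt) * [p*1.700000 + (1-p)*3.995109] = 2.830198
  V(0,0) = exp(-r*dt) * [p*0.838926 + (1-p)*2.830198] = 1.820403

Answer: Price = V(0,0) = 1.8204
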